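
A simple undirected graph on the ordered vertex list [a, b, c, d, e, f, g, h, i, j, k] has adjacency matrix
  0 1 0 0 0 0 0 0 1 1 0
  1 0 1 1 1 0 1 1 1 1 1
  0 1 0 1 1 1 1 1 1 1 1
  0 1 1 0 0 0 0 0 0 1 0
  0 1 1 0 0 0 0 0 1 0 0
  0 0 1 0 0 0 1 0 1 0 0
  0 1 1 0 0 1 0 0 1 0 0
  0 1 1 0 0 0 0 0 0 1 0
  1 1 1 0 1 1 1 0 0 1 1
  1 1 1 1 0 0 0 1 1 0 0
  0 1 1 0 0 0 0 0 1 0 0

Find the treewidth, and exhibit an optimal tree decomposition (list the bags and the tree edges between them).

Treewidth 3.
Bags: B1 = {b, c, g, i}  B2 = {b, c, e, i}  B3 = {b, c, i, j}  B4 = {c, f, g, i}  B5 = {b, c, d, j}  B6 = {b, c, h, j}  B7 = {b, c, i, k}  B8 = {a, b, i, j}
Tree: B1–B2, B1–B3, B1–B4, B3–B5, B5–B6, B2–B7, B3–B8

Each bag holds 4 vertices, so the decomposition has width 3, which upper-bounds the treewidth. On the other hand G contains the 4-clique {c, f, g, i}. A clique must lie in a single bag of any decomposition, so no decomposition can have width below 3. Therefore the treewidth is 3.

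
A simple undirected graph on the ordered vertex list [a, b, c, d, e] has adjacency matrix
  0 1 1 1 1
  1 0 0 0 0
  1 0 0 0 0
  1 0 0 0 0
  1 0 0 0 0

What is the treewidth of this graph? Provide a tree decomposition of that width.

Treewidth 1.
One such decomposition:
Bags: B1 = {a, b}  B2 = {a, d}  B3 = {a, e}  B4 = {a, c}
Tree: B1–B2, B2–B3, B2–B4

The largest bag has 2 vertices, giving width 1; this decomposition certifies tw(G) ≤ 1. G has an edge, so its treewidth is at least 1. Combining the bounds, tw(G) = 1.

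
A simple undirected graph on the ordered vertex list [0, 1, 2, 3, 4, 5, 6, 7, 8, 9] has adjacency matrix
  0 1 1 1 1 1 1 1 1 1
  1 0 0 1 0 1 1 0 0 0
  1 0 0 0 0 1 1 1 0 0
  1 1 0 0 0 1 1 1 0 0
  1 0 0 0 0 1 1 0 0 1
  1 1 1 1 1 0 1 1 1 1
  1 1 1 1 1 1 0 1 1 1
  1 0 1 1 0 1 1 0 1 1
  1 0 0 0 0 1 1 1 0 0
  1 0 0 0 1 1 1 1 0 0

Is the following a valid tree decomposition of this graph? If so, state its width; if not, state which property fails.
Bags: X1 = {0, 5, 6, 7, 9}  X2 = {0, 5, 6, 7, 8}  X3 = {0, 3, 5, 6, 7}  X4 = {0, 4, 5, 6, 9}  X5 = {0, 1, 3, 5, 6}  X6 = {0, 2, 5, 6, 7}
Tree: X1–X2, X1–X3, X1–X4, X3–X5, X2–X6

Checking the three conditions: (i) the bags cover all of {0, 1, 2, 3, 4, 5, 6, 7, 8, 9}; (ii) for each edge, some bag contains both endpoints; (iii) the bags containing any fixed vertex form a subtree. All hold, so the decomposition is valid with width 5 − 1 = 4.

Yes; width 4.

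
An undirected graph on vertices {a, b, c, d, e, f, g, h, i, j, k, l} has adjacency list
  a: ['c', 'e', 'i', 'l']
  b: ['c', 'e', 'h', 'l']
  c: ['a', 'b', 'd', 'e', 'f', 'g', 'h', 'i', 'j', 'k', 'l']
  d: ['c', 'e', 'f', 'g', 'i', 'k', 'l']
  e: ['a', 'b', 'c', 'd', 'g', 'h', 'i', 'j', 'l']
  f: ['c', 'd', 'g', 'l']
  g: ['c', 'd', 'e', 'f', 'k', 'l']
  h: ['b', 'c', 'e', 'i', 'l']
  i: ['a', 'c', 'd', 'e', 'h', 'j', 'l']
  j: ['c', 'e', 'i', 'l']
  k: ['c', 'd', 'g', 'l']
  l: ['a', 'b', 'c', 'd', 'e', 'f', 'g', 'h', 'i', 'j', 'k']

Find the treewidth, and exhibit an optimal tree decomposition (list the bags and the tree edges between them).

Treewidth 4.
One optimal decomposition is:
Bags: B1 = {c, e, h, i, l}  B2 = {a, c, e, i, l}  B3 = {c, d, e, i, l}  B4 = {c, e, i, j, l}  B5 = {c, d, e, g, l}  B6 = {c, d, f, g, l}  B7 = {b, c, e, h, l}  B8 = {c, d, g, k, l}
Tree: B1–B2, B1–B3, B2–B4, B3–B5, B5–B6, B1–B7, B6–B8

Each bag holds 5 vertices, so the decomposition has width 4, which upper-bounds the treewidth. Conversely, {c, d, e, g, l} is a clique of size 5, and the vertices of any clique must share a bag in every tree decomposition; so some bag has ≥ 5 vertices and tw(G) ≥ 4. Therefore the treewidth is 4.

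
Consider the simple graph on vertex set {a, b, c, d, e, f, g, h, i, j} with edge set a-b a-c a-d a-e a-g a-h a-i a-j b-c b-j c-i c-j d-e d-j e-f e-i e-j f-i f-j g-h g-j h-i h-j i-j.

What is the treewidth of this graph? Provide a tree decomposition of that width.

Every bag has size at most 4, so the width is 4 − 1 = 3 and tw(G) ≤ 3. For the lower bound, the 4 vertices {a, d, e, j} are pairwise adjacent, and any tree decomposition puts a clique entirely inside one bag — forcing width ≥ 3. The upper and lower bounds meet at 3, so that is the treewidth.

Treewidth 3.
One optimal decomposition is:
Bags: B1 = {a, e, i, j}  B2 = {a, d, e, j}  B3 = {a, h, i, j}  B4 = {a, c, i, j}  B5 = {a, b, c, j}  B6 = {e, f, i, j}  B7 = {a, g, h, j}
Tree: B1–B2, B1–B3, B1–B4, B4–B5, B1–B6, B3–B7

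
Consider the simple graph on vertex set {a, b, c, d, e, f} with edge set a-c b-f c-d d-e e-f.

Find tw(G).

A width-1 tree decomposition is:
Bags: B1 = {a, c}  B2 = {c, d}  B3 = {d, e}  B4 = {e, f}  B5 = {b, f}
Tree: B1–B2, B2–B3, B3–B4, B4–B5
Each bag holds 2 vertices, so the decomposition has width 1, which upper-bounds the treewidth. G has an edge, so its treewidth is at least 1. Combining the bounds, tw(G) = 1.

1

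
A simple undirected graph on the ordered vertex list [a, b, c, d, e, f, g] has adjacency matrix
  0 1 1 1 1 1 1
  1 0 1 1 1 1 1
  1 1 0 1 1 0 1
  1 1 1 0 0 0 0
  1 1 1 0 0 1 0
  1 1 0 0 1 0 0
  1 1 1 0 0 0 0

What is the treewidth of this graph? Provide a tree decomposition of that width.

The largest bag has 4 vertices, giving width 3; this decomposition certifies tw(G) ≤ 3. Conversely, {a, b, c, d} is a clique of size 4, and the vertices of any clique must share a bag in every tree decomposition; so some bag has ≥ 4 vertices and tw(G) ≥ 3. Hence tw(G) = 3 exactly.

Treewidth 3.
One such decomposition:
Bags: B1 = {a, b, c, e}  B2 = {a, b, c, d}  B3 = {a, b, e, f}  B4 = {a, b, c, g}
Tree: B1–B2, B1–B3, B1–B4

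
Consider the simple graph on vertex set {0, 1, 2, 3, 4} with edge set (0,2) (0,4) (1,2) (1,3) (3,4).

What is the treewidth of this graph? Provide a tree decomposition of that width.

Treewidth 2.
One optimal decomposition is:
Bags: B1 = {0, 3, 4}  B2 = {0, 1, 3}  B3 = {0, 1, 2}
Tree: B1–B2, B2–B3

Each bag holds 3 vertices, so the decomposition has width 2, which upper-bounds the treewidth. For the lower bound, G contains the cycle 0–4–3–1–2–0, so G is not a forest; only forests have treewidth ≤ 1, hence tw(G) ≥ 2. Combining the bounds, tw(G) = 2.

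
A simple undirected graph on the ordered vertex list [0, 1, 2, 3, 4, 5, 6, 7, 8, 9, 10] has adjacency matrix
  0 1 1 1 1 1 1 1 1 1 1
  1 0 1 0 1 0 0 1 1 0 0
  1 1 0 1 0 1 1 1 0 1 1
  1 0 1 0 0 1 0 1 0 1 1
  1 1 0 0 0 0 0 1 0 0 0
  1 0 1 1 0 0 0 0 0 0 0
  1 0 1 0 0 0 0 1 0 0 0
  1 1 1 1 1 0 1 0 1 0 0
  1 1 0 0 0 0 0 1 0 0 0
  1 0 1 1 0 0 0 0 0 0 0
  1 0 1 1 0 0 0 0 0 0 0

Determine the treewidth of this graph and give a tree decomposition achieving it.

Each bag holds 4 vertices, so the decomposition has width 3, which upper-bounds the treewidth. For the lower bound, the 4 vertices {0, 1, 7, 8} are pairwise adjacent, and any tree decomposition puts a clique entirely inside one bag — forcing width ≥ 3. Therefore the treewidth is 3.

Treewidth 3.
Bags: B1 = {0, 2, 3, 7}  B2 = {0, 2, 3, 10}  B3 = {0, 1, 2, 7}  B4 = {0, 1, 7, 8}  B5 = {0, 2, 3, 5}  B6 = {0, 1, 4, 7}  B7 = {0, 2, 3, 9}  B8 = {0, 2, 6, 7}
Tree: B1–B2, B1–B3, B3–B4, B1–B5, B4–B6, B1–B7, B3–B8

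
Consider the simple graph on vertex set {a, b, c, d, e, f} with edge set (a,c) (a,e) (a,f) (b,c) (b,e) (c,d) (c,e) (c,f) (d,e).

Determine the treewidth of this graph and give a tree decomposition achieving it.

Treewidth 2.
One such decomposition:
Bags: B1 = {a, c, f}  B2 = {a, c, e}  B3 = {b, c, e}  B4 = {c, d, e}
Tree: B1–B2, B2–B3, B2–B4

Each bag holds 3 vertices, so the decomposition has width 2, which upper-bounds the treewidth. Conversely, {c, d, e} is a clique of size 3, and the vertices of any clique must share a bag in every tree decomposition; so some bag has ≥ 3 vertices and tw(G) ≥ 2. Therefore the treewidth is 2.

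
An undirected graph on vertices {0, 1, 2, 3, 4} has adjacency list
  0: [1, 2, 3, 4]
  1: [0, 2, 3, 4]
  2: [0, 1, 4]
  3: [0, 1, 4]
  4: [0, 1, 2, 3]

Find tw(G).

3

A width-3 tree decomposition is:
Bags: B1 = {0, 1, 3, 4}  B2 = {0, 1, 2, 4}
Tree: B1–B2
The largest bag has 4 vertices, giving width 3; this decomposition certifies tw(G) ≤ 3. On the other hand G contains the 4-clique {0, 1, 2, 4}. A clique must lie in a single bag of any decomposition, so no decomposition can have width below 3. Hence tw(G) = 3 exactly.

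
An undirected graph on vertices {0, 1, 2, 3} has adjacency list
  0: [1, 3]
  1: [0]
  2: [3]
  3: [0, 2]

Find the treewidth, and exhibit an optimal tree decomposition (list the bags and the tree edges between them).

Treewidth 1.
One such decomposition:
Bags: B1 = {0, 3}  B2 = {0, 1}  B3 = {2, 3}
Tree: B1–B2, B1–B3

Every bag has size at most 2, so the width is 2 − 1 = 1 and tw(G) ≤ 1. G has an edge, so its treewidth is at least 1. The upper and lower bounds meet at 1, so that is the treewidth.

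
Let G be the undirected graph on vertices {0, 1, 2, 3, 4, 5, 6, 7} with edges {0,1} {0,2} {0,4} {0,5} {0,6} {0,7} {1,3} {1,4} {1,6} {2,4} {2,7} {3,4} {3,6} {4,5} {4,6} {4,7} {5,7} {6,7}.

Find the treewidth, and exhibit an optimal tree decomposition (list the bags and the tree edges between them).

Treewidth 3.
One such decomposition:
Bags: B1 = {0, 4, 6, 7}  B2 = {0, 2, 4, 7}  B3 = {0, 1, 4, 6}  B4 = {1, 3, 4, 6}  B5 = {0, 4, 5, 7}
Tree: B1–B2, B1–B3, B3–B4, B1–B5

Every bag has size at most 4, so the width is 4 − 1 = 3 and tw(G) ≤ 3. On the other hand G contains the 4-clique {0, 1, 4, 6}. A clique must lie in a single bag of any decomposition, so no decomposition can have width below 3. Hence tw(G) = 3 exactly.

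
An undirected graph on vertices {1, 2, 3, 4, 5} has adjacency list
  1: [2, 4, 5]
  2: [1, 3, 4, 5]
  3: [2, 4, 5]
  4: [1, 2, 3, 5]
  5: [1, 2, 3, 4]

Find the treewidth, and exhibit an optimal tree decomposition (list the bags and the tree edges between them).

Each bag holds 4 vertices, so the decomposition has width 3, which upper-bounds the treewidth. On the other hand G contains the 4-clique {1, 2, 4, 5}. A clique must lie in a single bag of any decomposition, so no decomposition can have width below 3. The upper and lower bounds meet at 3, so that is the treewidth.

Treewidth 3.
One such decomposition:
Bags: B1 = {2, 3, 4, 5}  B2 = {1, 2, 4, 5}
Tree: B1–B2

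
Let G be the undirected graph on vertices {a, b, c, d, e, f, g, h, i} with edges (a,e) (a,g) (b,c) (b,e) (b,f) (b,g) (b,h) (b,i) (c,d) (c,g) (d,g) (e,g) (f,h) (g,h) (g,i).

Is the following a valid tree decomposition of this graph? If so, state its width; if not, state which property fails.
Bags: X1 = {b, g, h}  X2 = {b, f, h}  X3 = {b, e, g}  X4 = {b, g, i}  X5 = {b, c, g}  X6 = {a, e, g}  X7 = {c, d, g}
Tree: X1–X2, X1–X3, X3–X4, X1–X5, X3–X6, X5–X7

Every vertex of G appears in some bag (union = {a, b, c, d, e, f, g, h, i}); every edge is covered by a bag; and for each vertex v the set of bags containing v is connected in the bag tree. The decomposition is therefore valid. The largest bag has 3 vertices, so the width is 2.

Yes; width 2.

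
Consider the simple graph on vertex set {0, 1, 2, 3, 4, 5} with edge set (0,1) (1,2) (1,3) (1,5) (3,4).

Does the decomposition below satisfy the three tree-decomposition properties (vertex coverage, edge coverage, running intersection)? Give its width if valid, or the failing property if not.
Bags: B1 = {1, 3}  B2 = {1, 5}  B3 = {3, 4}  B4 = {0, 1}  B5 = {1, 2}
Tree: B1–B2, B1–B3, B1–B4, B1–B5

Checking the three conditions: (i) the bags cover all of {0, 1, 2, 3, 4, 5}; (ii) for each edge, some bag contains both endpoints; (iii) the bags containing any fixed vertex form a subtree. All hold, so the decomposition is valid with width 2 − 1 = 1.

Yes; width 1.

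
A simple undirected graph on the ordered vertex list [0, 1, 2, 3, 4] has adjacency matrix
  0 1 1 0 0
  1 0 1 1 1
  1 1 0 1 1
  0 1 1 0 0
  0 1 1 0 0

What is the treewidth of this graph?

A width-2 tree decomposition is:
Bags: B1 = {1, 2, 4}  B2 = {1, 2, 3}  B3 = {0, 1, 2}
Tree: B1–B2, B2–B3
The largest bag has 3 vertices, giving width 2; this decomposition certifies tw(G) ≤ 2. On the other hand G contains the 3-clique {0, 1, 2}. A clique must lie in a single bag of any decomposition, so no decomposition can have width below 2. Combining the bounds, tw(G) = 2.

2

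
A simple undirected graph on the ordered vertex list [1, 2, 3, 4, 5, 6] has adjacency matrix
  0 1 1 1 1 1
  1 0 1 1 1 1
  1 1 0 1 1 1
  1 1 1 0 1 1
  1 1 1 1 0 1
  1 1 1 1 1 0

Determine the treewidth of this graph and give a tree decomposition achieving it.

Treewidth 5.
Bags: B1 = {1, 2, 3, 4, 5, 6}
Tree: (single bag)

With just one bag of size 6, the width is 6 − 1 = 5, so tw(G) ≤ 5. Conversely, {1, 2, 3, 4, 5, 6} is a clique of size 6, and the vertices of any clique must share a bag in every tree decomposition; so some bag has ≥ 6 vertices and tw(G) ≥ 5. Combining the bounds, tw(G) = 5.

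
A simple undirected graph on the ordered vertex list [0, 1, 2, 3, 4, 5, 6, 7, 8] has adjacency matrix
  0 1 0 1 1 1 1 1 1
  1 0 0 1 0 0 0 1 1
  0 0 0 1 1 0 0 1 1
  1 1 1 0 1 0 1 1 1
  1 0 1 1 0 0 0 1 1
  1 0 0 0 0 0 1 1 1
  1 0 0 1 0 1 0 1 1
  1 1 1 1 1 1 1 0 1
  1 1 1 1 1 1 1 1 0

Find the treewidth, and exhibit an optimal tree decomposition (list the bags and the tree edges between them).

Each bag holds 5 vertices, so the decomposition has width 4, which upper-bounds the treewidth. Conversely, {0, 1, 3, 7, 8} is a clique of size 5, and the vertices of any clique must share a bag in every tree decomposition; so some bag has ≥ 5 vertices and tw(G) ≥ 4. Therefore the treewidth is 4.

Treewidth 4.
Bags: B1 = {0, 3, 6, 7, 8}  B2 = {0, 1, 3, 7, 8}  B3 = {0, 3, 4, 7, 8}  B4 = {0, 5, 6, 7, 8}  B5 = {2, 3, 4, 7, 8}
Tree: B1–B2, B1–B3, B1–B4, B3–B5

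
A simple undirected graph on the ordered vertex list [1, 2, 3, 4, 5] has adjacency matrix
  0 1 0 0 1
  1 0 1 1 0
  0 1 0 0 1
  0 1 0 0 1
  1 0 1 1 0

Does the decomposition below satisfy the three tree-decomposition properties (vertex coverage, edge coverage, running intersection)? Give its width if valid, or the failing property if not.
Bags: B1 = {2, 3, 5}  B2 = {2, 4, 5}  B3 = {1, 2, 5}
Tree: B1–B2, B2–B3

Yes; width 2.

Vertex coverage: the bags together contain {1, 2, 3, 4, 5}, the full vertex set. Edge coverage: each edge of G has both endpoints in at least one bag. Running intersection: for every vertex, the bags containing it form a connected subtree. All three properties hold, so this is a valid tree decomposition of width max|bag| − 1 = 2, and hence tw(G) ≤ 2.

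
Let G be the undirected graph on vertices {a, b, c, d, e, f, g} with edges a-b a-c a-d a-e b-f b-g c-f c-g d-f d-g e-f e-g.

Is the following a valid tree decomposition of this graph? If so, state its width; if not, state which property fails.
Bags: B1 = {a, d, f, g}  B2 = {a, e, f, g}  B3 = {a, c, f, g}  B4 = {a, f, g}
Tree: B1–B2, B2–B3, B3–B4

No — vertex b appears in no bag.

A tree decomposition must satisfy three properties: every vertex lies in some bag; for every edge, both endpoints lie together in some bag; and for every vertex, the bags containing it form a connected subtree. Here vertex b appears in no bag, so the decomposition is invalid.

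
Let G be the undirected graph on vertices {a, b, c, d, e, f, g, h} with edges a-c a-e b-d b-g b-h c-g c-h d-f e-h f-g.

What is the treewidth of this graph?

A width-2 tree decomposition is:
Bags: B1 = {b, d, f}  B2 = {b, f, g}  B3 = {b, g, h}  B4 = {c, g, h}  B5 = {c, e, h}  B6 = {a, c, e}
Tree: B1–B2, B2–B3, B3–B4, B4–B5, B5–B6
The largest bag has 3 vertices, giving width 2; this decomposition certifies tw(G) ≤ 2. For the lower bound, G contains the cycle d–f–g–b–d, so G is not a forest; only forests have treewidth ≤ 1, hence tw(G) ≥ 2. Hence tw(G) = 2 exactly.

2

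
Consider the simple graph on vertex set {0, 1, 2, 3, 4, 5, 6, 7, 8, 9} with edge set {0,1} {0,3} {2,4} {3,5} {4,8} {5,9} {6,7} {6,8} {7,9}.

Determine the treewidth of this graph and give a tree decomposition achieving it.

Treewidth 1.
One optimal decomposition is:
Bags: B1 = {0, 1}  B2 = {0, 3}  B3 = {3, 5}  B4 = {5, 9}  B5 = {7, 9}  B6 = {6, 7}  B7 = {6, 8}  B8 = {4, 8}  B9 = {2, 4}
Tree: B1–B2, B2–B3, B3–B4, B4–B5, B5–B6, B6–B7, B7–B8, B8–B9

The largest bag has 2 vertices, giving width 1; this decomposition certifies tw(G) ≤ 1. Any graph with an edge has treewidth ≥ 1, and G has the edge 1–0. Hence tw(G) = 1 exactly.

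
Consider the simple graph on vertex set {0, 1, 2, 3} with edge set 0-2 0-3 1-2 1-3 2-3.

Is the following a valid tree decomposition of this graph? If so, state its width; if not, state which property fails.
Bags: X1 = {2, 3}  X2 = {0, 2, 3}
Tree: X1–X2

No — vertex 1 appears in no bag.

A tree decomposition must satisfy three properties: every vertex lies in some bag; for every edge, both endpoints lie together in some bag; and for every vertex, the bags containing it form a connected subtree. Here vertex 1 appears in no bag, so the decomposition is invalid.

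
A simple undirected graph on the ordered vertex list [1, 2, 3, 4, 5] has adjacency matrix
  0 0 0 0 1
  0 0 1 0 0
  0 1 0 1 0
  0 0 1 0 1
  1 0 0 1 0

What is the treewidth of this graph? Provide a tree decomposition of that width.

Treewidth 1.
Bags: B1 = {1, 5}  B2 = {4, 5}  B3 = {3, 4}  B4 = {2, 3}
Tree: B1–B2, B2–B3, B3–B4

The largest bag has 2 vertices, giving width 1; this decomposition certifies tw(G) ≤ 1. G has an edge, so its treewidth is at least 1. Hence tw(G) = 1 exactly.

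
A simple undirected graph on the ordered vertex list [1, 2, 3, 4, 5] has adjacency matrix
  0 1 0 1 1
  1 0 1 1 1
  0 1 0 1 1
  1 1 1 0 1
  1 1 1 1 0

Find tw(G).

3

A width-3 tree decomposition is:
Bags: B1 = {2, 3, 4, 5}  B2 = {1, 2, 4, 5}
Tree: B1–B2
The largest bag has 4 vertices, giving width 3; this decomposition certifies tw(G) ≤ 3. On the other hand G contains the 4-clique {1, 2, 4, 5}. A clique must lie in a single bag of any decomposition, so no decomposition can have width below 3. The upper and lower bounds meet at 3, so that is the treewidth.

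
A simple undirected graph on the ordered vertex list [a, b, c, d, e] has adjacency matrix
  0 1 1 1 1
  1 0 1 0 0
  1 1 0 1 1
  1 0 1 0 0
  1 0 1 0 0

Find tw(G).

2

A width-2 tree decomposition is:
Bags: B1 = {a, c, e}  B2 = {a, b, c}  B3 = {a, c, d}
Tree: B1–B2, B2–B3
Each bag holds 3 vertices, so the decomposition has width 2, which upper-bounds the treewidth. Conversely, {a, c, d} is a clique of size 3, and the vertices of any clique must share a bag in every tree decomposition; so some bag has ≥ 3 vertices and tw(G) ≥ 2. Therefore the treewidth is 2.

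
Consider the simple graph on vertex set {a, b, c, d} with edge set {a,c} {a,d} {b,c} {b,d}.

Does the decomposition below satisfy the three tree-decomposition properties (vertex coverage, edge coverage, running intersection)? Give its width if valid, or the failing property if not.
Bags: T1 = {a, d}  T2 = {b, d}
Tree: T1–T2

No — vertex c appears in no bag.

A tree decomposition must satisfy three properties: every vertex lies in some bag; for every edge, both endpoints lie together in some bag; and for every vertex, the bags containing it form a connected subtree. Here vertex c appears in no bag, so the decomposition is invalid.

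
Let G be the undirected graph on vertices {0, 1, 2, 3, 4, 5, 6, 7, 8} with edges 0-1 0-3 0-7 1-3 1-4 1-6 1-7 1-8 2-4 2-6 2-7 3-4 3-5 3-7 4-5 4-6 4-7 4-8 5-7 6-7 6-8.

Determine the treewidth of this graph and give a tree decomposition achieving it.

The largest bag has 4 vertices, giving width 3; this decomposition certifies tw(G) ≤ 3. On the other hand G contains the 4-clique {0, 1, 3, 7}. A clique must lie in a single bag of any decomposition, so no decomposition can have width below 3. Therefore the treewidth is 3.

Treewidth 3.
Bags: B1 = {1, 4, 6, 7}  B2 = {2, 4, 6, 7}  B3 = {1, 3, 4, 7}  B4 = {1, 4, 6, 8}  B5 = {3, 4, 5, 7}  B6 = {0, 1, 3, 7}
Tree: B1–B2, B1–B3, B1–B4, B3–B5, B3–B6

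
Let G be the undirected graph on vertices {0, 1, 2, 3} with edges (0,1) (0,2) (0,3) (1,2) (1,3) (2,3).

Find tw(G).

3

A width-3 tree decomposition is:
Bags: B1 = {0, 1, 2, 3}
Tree: (single bag)
With just one bag of size 4, the width is 4 − 1 = 3, so tw(G) ≤ 3. For the lower bound, the 4 vertices {0, 1, 2, 3} are pairwise adjacent, and any tree decomposition puts a clique entirely inside one bag — forcing width ≥ 3. Hence tw(G) = 3 exactly.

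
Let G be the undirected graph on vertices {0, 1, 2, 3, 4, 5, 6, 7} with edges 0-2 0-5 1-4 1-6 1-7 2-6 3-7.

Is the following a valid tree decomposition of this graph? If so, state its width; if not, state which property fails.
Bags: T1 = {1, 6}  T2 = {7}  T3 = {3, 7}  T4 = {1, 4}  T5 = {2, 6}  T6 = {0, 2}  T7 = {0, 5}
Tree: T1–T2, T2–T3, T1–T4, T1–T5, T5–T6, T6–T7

A tree decomposition must satisfy three properties: every vertex lies in some bag; for every edge, both endpoints lie together in some bag; and for every vertex, the bags containing it form a connected subtree. Here edge (1,7) lies in no bag, so the decomposition is invalid.

No — edge (1,7) lies in no bag.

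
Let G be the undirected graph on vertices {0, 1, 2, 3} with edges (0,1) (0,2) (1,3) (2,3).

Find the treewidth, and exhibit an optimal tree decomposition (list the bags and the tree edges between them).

Every bag has size at most 3, so the width is 3 − 1 = 2 and tw(G) ≤ 2. The edges 3–2–0–1–3 form a cycle, so G is not a tree and its treewidth is at least 2. The upper and lower bounds meet at 2, so that is the treewidth.

Treewidth 2.
Bags: B1 = {0, 2, 3}  B2 = {0, 1, 3}
Tree: B1–B2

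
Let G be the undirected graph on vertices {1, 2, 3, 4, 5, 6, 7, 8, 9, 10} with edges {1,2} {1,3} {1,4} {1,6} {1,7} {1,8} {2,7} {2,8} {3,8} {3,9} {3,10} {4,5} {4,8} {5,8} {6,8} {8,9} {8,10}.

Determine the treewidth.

2

A width-2 tree decomposition is:
Bags: B1 = {1, 6, 8}  B2 = {1, 3, 8}  B3 = {1, 2, 8}  B4 = {3, 8, 10}  B5 = {1, 4, 8}  B6 = {1, 2, 7}  B7 = {4, 5, 8}  B8 = {3, 8, 9}
Tree: B1–B2, B2–B3, B2–B4, B2–B5, B3–B6, B5–B7, B4–B8
The largest bag has 3 vertices, giving width 2; this decomposition certifies tw(G) ≤ 2. On the other hand G contains the 3-clique {1, 2, 8}. A clique must lie in a single bag of any decomposition, so no decomposition can have width below 2. Hence tw(G) = 2 exactly.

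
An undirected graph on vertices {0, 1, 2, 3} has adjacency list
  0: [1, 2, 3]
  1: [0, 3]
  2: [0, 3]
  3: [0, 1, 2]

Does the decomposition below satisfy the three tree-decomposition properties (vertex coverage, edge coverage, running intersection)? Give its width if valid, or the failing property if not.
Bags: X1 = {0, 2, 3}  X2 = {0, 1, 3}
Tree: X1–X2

Yes; width 2.

Every vertex of G appears in some bag (union = {0, 1, 2, 3}); every edge is covered by a bag; and for each vertex v the set of bags containing v is connected in the bag tree. The decomposition is therefore valid. The largest bag has 3 vertices, so the width is 2.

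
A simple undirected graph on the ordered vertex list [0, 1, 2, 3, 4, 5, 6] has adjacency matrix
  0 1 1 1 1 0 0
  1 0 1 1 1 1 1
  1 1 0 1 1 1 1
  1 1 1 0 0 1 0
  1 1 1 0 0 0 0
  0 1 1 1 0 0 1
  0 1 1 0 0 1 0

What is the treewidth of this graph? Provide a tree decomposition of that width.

Treewidth 3.
Bags: B1 = {0, 1, 2, 3}  B2 = {1, 2, 3, 5}  B3 = {0, 1, 2, 4}  B4 = {1, 2, 5, 6}
Tree: B1–B2, B1–B3, B2–B4

Each bag holds 4 vertices, so the decomposition has width 3, which upper-bounds the treewidth. For the lower bound, the 4 vertices {0, 1, 2, 3} are pairwise adjacent, and any tree decomposition puts a clique entirely inside one bag — forcing width ≥ 3. Combining the bounds, tw(G) = 3.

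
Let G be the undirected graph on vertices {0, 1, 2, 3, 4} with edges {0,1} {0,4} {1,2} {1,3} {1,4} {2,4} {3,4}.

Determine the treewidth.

A width-2 tree decomposition is:
Bags: B1 = {1, 2, 4}  B2 = {0, 1, 4}  B3 = {1, 3, 4}
Tree: B1–B2, B2–B3
Every bag has size at most 3, so the width is 3 − 1 = 2 and tw(G) ≤ 2. On the other hand G contains the 3-clique {0, 1, 4}. A clique must lie in a single bag of any decomposition, so no decomposition can have width below 2. Therefore the treewidth is 2.

2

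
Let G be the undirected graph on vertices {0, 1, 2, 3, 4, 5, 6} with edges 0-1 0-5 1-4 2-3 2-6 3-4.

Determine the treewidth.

1

A width-1 tree decomposition is:
Bags: B1 = {0, 5}  B2 = {0, 1}  B3 = {1, 4}  B4 = {3, 4}  B5 = {2, 3}  B6 = {2, 6}
Tree: B1–B2, B2–B3, B3–B4, B4–B5, B5–B6
Every bag has size at most 2, so the width is 2 − 1 = 1 and tw(G) ≤ 1. Any graph with an edge has treewidth ≥ 1, and G has the edge 5–0. Therefore the treewidth is 1.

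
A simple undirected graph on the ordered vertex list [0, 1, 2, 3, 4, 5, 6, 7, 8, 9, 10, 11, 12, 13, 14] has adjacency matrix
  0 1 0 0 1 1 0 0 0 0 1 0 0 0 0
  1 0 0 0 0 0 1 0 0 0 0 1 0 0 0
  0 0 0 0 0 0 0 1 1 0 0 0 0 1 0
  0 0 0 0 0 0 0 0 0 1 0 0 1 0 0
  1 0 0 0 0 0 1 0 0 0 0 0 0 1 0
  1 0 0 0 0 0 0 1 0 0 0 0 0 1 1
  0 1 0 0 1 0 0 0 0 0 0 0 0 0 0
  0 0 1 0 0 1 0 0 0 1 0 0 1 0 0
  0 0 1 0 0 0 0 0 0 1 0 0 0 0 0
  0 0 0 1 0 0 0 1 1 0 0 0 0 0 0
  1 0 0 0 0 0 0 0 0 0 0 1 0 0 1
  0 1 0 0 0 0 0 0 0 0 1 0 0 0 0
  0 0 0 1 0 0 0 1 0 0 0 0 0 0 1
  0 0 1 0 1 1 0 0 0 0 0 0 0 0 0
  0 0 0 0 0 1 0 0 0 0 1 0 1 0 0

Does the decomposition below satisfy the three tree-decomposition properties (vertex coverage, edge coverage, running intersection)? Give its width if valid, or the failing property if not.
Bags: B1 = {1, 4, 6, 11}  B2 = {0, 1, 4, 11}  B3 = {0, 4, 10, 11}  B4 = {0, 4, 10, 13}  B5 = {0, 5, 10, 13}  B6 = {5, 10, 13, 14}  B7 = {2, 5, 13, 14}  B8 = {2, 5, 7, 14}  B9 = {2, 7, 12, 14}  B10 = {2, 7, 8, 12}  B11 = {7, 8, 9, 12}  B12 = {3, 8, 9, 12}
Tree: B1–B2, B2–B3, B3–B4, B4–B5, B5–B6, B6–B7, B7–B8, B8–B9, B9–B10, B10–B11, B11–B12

Yes; width 3.

Every vertex of G appears in some bag (union = {0, 1, 2, 3, 4, 5, 6, 7, 8, 9, 10, 11, 12, 13, 14}); every edge is covered by a bag; and for each vertex v the set of bags containing v is connected in the bag tree. The decomposition is therefore valid. The largest bag has 4 vertices, so the width is 3.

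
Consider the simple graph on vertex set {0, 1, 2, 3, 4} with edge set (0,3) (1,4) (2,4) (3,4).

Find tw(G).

1

A width-1 tree decomposition is:
Bags: B1 = {3, 4}  B2 = {1, 4}  B3 = {2, 4}  B4 = {0, 3}
Tree: B1–B2, B2–B3, B1–B4
Each bag holds 2 vertices, so the decomposition has width 1, which upper-bounds the treewidth. Any graph with an edge has treewidth ≥ 1, and G has the edge 4–3. Hence tw(G) = 1 exactly.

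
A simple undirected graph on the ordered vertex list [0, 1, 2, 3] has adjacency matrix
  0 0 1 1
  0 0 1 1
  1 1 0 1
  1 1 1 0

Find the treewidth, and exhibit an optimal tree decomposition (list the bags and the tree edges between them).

Treewidth 2.
One optimal decomposition is:
Bags: B1 = {0, 2, 3}  B2 = {1, 2, 3}
Tree: B1–B2

Each bag holds 3 vertices, so the decomposition has width 2, which upper-bounds the treewidth. For the lower bound, the 3 vertices {0, 2, 3} are pairwise adjacent, and any tree decomposition puts a clique entirely inside one bag — forcing width ≥ 2. Combining the bounds, tw(G) = 2.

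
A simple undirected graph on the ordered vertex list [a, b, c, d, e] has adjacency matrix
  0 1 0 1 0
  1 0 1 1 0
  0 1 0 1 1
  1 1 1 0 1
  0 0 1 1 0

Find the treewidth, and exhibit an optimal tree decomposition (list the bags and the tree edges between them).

Treewidth 2.
One such decomposition:
Bags: B1 = {c, d, e}  B2 = {b, c, d}  B3 = {a, b, d}
Tree: B1–B2, B2–B3

Every bag has size at most 3, so the width is 3 − 1 = 2 and tw(G) ≤ 2. For the lower bound, the 3 vertices {c, d, e} are pairwise adjacent, and any tree decomposition puts a clique entirely inside one bag — forcing width ≥ 2. Hence tw(G) = 2 exactly.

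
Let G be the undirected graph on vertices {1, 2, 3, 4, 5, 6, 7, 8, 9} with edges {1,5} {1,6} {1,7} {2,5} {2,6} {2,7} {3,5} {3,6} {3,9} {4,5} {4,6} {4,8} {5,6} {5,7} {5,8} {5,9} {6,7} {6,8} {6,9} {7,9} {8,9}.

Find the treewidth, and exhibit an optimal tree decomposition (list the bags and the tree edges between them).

The largest bag has 4 vertices, giving width 3; this decomposition certifies tw(G) ≤ 3. Conversely, {5, 6, 8, 9} is a clique of size 4, and the vertices of any clique must share a bag in every tree decomposition; so some bag has ≥ 4 vertices and tw(G) ≥ 3. The upper and lower bounds meet at 3, so that is the treewidth.

Treewidth 3.
Bags: B1 = {5, 6, 8, 9}  B2 = {5, 6, 7, 9}  B3 = {2, 5, 6, 7}  B4 = {1, 5, 6, 7}  B5 = {4, 5, 6, 8}  B6 = {3, 5, 6, 9}
Tree: B1–B2, B2–B3, B2–B4, B1–B5, B1–B6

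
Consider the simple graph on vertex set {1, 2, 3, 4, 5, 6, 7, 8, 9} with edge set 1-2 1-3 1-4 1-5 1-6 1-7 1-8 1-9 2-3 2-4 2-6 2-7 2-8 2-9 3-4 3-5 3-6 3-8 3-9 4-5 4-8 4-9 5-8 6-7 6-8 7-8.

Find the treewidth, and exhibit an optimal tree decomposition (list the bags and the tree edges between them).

Treewidth 4.
One optimal decomposition is:
Bags: B1 = {1, 3, 4, 5, 8}  B2 = {1, 2, 3, 4, 8}  B3 = {1, 2, 3, 6, 8}  B4 = {1, 2, 3, 4, 9}  B5 = {1, 2, 6, 7, 8}
Tree: B1–B2, B2–B3, B2–B4, B3–B5

The largest bag has 5 vertices, giving width 4; this decomposition certifies tw(G) ≤ 4. For the lower bound, the 5 vertices {1, 2, 3, 4, 8} are pairwise adjacent, and any tree decomposition puts a clique entirely inside one bag — forcing width ≥ 4. Therefore the treewidth is 4.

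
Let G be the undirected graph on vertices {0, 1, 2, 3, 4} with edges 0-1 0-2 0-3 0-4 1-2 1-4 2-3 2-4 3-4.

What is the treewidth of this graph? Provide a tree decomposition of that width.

The largest bag has 4 vertices, giving width 3; this decomposition certifies tw(G) ≤ 3. Conversely, {0, 1, 2, 4} is a clique of size 4, and the vertices of any clique must share a bag in every tree decomposition; so some bag has ≥ 4 vertices and tw(G) ≥ 3. The upper and lower bounds meet at 3, so that is the treewidth.

Treewidth 3.
Bags: B1 = {0, 1, 2, 4}  B2 = {0, 2, 3, 4}
Tree: B1–B2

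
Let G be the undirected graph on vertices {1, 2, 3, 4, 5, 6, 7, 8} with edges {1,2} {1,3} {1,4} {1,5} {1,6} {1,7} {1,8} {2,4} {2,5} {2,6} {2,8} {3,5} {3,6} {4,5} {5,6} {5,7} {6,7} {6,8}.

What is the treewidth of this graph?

A width-3 tree decomposition is:
Bags: B1 = {1, 2, 5, 6}  B2 = {1, 2, 6, 8}  B3 = {1, 2, 4, 5}  B4 = {1, 5, 6, 7}  B5 = {1, 3, 5, 6}
Tree: B1–B2, B1–B3, B1–B4, B1–B5
The largest bag has 4 vertices, giving width 3; this decomposition certifies tw(G) ≤ 3. Conversely, {1, 2, 6, 8} is a clique of size 4, and the vertices of any clique must share a bag in every tree decomposition; so some bag has ≥ 4 vertices and tw(G) ≥ 3. Combining the bounds, tw(G) = 3.

3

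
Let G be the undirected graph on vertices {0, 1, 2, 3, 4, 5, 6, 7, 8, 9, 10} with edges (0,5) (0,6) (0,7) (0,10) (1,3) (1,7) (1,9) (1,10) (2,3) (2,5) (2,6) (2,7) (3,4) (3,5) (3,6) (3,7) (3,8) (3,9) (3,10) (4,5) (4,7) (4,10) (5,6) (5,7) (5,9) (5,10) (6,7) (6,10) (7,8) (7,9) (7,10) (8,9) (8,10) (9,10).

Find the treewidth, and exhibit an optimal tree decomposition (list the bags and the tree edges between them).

Each bag holds 5 vertices, so the decomposition has width 4, which upper-bounds the treewidth. Conversely, {0, 5, 6, 7, 10} is a clique of size 5, and the vertices of any clique must share a bag in every tree decomposition; so some bag has ≥ 5 vertices and tw(G) ≥ 4. Hence tw(G) = 4 exactly.

Treewidth 4.
One such decomposition:
Bags: B1 = {3, 5, 7, 9, 10}  B2 = {3, 5, 6, 7, 10}  B3 = {0, 5, 6, 7, 10}  B4 = {3, 7, 8, 9, 10}  B5 = {3, 4, 5, 7, 10}  B6 = {1, 3, 7, 9, 10}  B7 = {2, 3, 5, 6, 7}
Tree: B1–B2, B2–B3, B1–B4, B2–B5, B4–B6, B2–B7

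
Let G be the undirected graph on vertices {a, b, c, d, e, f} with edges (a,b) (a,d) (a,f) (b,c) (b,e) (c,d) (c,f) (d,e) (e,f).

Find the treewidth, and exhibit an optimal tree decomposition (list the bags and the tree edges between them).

Each bag holds 4 vertices, so the decomposition has width 3, which upper-bounds the treewidth. For the lower bound: the 4 vertex sets {c,d}, {a,f}, {b}, {e} are disjoint, each induces a connected subgraph, and every pair is joined by at least one edge of G. Contracting each set to a single vertex therefore yields K_{4} as a minor, and since treewidth is minor-monotone, tw(G) ≥ tw(K_{4}) = 3. Hence tw(G) = 3 exactly.

Treewidth 3.
One optimal decomposition is:
Bags: B1 = {b, c, d, f}  B2 = {a, b, d, f}  B3 = {b, d, e, f}
Tree: B1–B2, B2–B3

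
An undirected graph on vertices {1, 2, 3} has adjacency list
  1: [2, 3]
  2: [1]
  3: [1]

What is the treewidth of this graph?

1

A width-1 tree decomposition is:
Bags: B1 = {1, 3}  B2 = {1, 2}
Tree: B1–B2
The largest bag has 2 vertices, giving width 1; this decomposition certifies tw(G) ≤ 1. Any graph with an edge has treewidth ≥ 1, and G has the edge 3–1. Hence tw(G) = 1 exactly.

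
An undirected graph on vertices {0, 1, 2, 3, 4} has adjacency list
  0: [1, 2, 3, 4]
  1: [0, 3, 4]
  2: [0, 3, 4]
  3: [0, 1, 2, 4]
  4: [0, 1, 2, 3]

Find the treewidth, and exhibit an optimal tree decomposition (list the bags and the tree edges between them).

Treewidth 3.
One optimal decomposition is:
Bags: B1 = {0, 1, 3, 4}  B2 = {0, 2, 3, 4}
Tree: B1–B2

Every bag has size at most 4, so the width is 4 − 1 = 3 and tw(G) ≤ 3. For the lower bound, the 4 vertices {0, 1, 3, 4} are pairwise adjacent, and any tree decomposition puts a clique entirely inside one bag — forcing width ≥ 3. Combining the bounds, tw(G) = 3.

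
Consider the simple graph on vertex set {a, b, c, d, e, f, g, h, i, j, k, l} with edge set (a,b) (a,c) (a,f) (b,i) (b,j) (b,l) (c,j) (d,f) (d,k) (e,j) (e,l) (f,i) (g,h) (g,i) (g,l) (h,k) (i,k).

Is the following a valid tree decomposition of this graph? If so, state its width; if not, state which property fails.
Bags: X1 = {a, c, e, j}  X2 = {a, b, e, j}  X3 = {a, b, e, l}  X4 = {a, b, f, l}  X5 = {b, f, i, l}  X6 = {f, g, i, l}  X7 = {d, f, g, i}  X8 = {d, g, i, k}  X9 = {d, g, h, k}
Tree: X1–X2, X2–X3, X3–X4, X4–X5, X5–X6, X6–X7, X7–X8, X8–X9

Yes; width 3.

Every vertex of G appears in some bag (union = {a, b, c, d, e, f, g, h, i, j, k, l}); every edge is covered by a bag; and for each vertex v the set of bags containing v is connected in the bag tree. The decomposition is therefore valid. The largest bag has 4 vertices, so the width is 3.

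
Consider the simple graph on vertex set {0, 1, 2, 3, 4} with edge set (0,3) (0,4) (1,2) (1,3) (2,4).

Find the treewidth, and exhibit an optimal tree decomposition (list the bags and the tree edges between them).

Each bag holds 3 vertices, so the decomposition has width 2, which upper-bounds the treewidth. The edges 0–4–2–1–3–0 form a cycle, so G is not a tree and its treewidth is at least 2. Therefore the treewidth is 2.

Treewidth 2.
Bags: B1 = {0, 2, 4}  B2 = {0, 1, 2}  B3 = {0, 1, 3}
Tree: B1–B2, B2–B3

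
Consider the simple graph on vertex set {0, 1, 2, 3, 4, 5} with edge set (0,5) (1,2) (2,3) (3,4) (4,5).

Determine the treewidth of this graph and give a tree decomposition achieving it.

Treewidth 1.
One such decomposition:
Bags: B1 = {0, 5}  B2 = {4, 5}  B3 = {3, 4}  B4 = {2, 3}  B5 = {1, 2}
Tree: B1–B2, B2–B3, B3–B4, B4–B5

Every bag has size at most 2, so the width is 2 − 1 = 1 and tw(G) ≤ 1. G has an edge, so its treewidth is at least 1. Hence tw(G) = 1 exactly.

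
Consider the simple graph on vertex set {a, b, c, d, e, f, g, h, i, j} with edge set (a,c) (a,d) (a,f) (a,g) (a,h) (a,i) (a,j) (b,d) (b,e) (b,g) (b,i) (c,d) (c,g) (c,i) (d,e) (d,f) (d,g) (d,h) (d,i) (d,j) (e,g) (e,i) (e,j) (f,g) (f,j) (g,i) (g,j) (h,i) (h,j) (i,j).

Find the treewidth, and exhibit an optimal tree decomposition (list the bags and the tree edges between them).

Treewidth 4.
One such decomposition:
Bags: B1 = {a, d, g, i, j}  B2 = {d, e, g, i, j}  B3 = {b, d, e, g, i}  B4 = {a, d, f, g, j}  B5 = {a, d, h, i, j}  B6 = {a, c, d, g, i}
Tree: B1–B2, B2–B3, B1–B4, B1–B5, B1–B6

Each bag holds 5 vertices, so the decomposition has width 4, which upper-bounds the treewidth. For the lower bound, the 5 vertices {a, d, f, g, j} are pairwise adjacent, and any tree decomposition puts a clique entirely inside one bag — forcing width ≥ 4. Therefore the treewidth is 4.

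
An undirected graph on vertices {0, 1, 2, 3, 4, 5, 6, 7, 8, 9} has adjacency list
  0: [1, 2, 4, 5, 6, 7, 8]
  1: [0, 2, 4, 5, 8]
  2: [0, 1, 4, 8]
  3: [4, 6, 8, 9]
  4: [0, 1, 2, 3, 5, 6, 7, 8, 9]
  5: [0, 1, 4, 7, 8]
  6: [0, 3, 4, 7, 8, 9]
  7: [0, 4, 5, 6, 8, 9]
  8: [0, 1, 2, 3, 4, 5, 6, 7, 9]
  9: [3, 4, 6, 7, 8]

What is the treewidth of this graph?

4

A width-4 tree decomposition is:
Bags: B1 = {0, 1, 2, 4, 8}  B2 = {0, 1, 4, 5, 8}  B3 = {0, 4, 5, 7, 8}  B4 = {0, 4, 6, 7, 8}  B5 = {4, 6, 7, 8, 9}  B6 = {3, 4, 6, 8, 9}
Tree: B1–B2, B2–B3, B3–B4, B4–B5, B5–B6
Each bag holds 5 vertices, so the decomposition has width 4, which upper-bounds the treewidth. Conversely, {0, 1, 2, 4, 8} is a clique of size 5, and the vertices of any clique must share a bag in every tree decomposition; so some bag has ≥ 5 vertices and tw(G) ≥ 4. Combining the bounds, tw(G) = 4.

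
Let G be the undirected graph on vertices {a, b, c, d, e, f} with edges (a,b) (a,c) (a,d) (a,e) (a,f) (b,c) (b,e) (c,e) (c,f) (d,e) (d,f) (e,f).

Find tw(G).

3

A width-3 tree decomposition is:
Bags: B1 = {a, b, c, e}  B2 = {a, c, e, f}  B3 = {a, d, e, f}
Tree: B1–B2, B2–B3
Each bag holds 4 vertices, so the decomposition has width 3, which upper-bounds the treewidth. For the lower bound, the 4 vertices {a, d, e, f} are pairwise adjacent, and any tree decomposition puts a clique entirely inside one bag — forcing width ≥ 3. Hence tw(G) = 3 exactly.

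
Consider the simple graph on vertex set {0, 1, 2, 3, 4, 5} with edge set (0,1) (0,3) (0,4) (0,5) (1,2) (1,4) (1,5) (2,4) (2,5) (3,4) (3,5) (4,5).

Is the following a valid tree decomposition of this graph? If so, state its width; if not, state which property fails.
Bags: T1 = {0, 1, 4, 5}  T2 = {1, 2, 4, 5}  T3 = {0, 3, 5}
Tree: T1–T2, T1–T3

A tree decomposition must satisfy three properties: every vertex lies in some bag; for every edge, both endpoints lie together in some bag; and for every vertex, the bags containing it form a connected subtree. Here edge (4,3) lies in no bag, so the decomposition is invalid.

No — edge (4,3) lies in no bag.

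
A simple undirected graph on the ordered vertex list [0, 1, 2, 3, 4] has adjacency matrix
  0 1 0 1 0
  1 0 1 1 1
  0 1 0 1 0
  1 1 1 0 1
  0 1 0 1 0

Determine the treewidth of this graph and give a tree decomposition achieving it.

Treewidth 2.
One optimal decomposition is:
Bags: B1 = {0, 1, 3}  B2 = {1, 3, 4}  B3 = {1, 2, 3}
Tree: B1–B2, B1–B3

Each bag holds 3 vertices, so the decomposition has width 2, which upper-bounds the treewidth. On the other hand G contains the 3-clique {0, 1, 3}. A clique must lie in a single bag of any decomposition, so no decomposition can have width below 2. The upper and lower bounds meet at 2, so that is the treewidth.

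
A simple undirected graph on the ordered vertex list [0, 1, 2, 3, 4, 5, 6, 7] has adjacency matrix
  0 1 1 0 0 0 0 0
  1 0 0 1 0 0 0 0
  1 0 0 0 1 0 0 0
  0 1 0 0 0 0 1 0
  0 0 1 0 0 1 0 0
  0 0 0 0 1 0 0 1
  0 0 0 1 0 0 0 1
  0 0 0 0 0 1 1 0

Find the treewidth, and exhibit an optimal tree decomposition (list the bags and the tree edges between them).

The largest bag has 3 vertices, giving width 2; this decomposition certifies tw(G) ≤ 2. The edges 7–5–4–2–0–1–3–6–7 form a cycle, so G is not a tree and its treewidth is at least 2. Combining the bounds, tw(G) = 2.

Treewidth 2.
Bags: B1 = {4, 5, 7}  B2 = {2, 4, 7}  B3 = {0, 2, 7}  B4 = {0, 1, 7}  B5 = {1, 3, 7}  B6 = {3, 6, 7}
Tree: B1–B2, B2–B3, B3–B4, B4–B5, B5–B6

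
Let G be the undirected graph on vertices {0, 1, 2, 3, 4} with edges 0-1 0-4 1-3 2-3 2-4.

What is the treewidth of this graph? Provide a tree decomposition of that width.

Treewidth 2.
Bags: B1 = {0, 2, 4}  B2 = {0, 1, 2}  B3 = {1, 2, 3}
Tree: B1–B2, B2–B3

Each bag holds 3 vertices, so the decomposition has width 2, which upper-bounds the treewidth. For the lower bound, G contains the cycle 2–4–0–1–3–2, so G is not a forest; only forests have treewidth ≤ 1, hence tw(G) ≥ 2. The upper and lower bounds meet at 2, so that is the treewidth.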